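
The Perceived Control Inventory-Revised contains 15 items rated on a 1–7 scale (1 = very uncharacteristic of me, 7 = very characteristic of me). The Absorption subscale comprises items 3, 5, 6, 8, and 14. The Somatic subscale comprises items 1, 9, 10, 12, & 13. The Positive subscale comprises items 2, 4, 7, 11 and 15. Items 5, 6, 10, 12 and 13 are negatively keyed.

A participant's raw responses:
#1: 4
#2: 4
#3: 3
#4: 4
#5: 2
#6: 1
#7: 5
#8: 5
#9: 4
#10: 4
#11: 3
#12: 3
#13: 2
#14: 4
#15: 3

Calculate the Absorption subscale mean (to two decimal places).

Absorption items: 3, 5, 6, 8, 14.
Of these, items 5 and 6 are negatively keyed; on a 1–7 scale, reversed = 8 − raw.
  item 3: 3
  item 5: 8 − 2 = 6
  item 6: 8 − 1 = 7
  item 8: 5
  item 14: 4
Sum = 3 + 6 + 7 + 5 + 4 = 25
Mean = 25 / 5 = 5.00

5.00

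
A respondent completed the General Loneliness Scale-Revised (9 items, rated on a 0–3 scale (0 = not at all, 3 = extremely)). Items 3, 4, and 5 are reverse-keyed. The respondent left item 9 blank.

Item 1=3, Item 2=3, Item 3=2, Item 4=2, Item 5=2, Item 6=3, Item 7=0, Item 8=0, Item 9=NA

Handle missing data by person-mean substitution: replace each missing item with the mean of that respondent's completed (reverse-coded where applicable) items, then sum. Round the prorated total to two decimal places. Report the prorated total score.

Reverse-coded (reversed = (0+3) − raw = 3 − raw):
  item 3: 3 − 2 = 1
  item 4: 3 − 2 = 1
  item 5: 3 − 2 = 1
Completed scored items (8 of 9): 3, 3, 1, 1, 1, 3, 0, 0; sum = 12.
Person mean = 12 / 8 ≈ 1.5000
Prorated total = (12 / 8) × 9 = 13.50 (to 2 dp)

13.50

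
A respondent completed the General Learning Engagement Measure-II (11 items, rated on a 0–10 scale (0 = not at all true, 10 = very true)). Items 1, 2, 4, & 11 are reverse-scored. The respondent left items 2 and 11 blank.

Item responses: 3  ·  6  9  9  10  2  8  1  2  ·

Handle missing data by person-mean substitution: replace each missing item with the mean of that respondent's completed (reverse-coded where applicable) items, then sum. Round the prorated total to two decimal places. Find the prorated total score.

Reverse-coded (reverse-coded value = 10 − response):
  item 1: 10 − 3 = 7
  item 4: 10 − 9 = 1
Completed scored items (9 of 11): 7, 6, 1, 9, 10, 2, 8, 1, 2; sum = 46.
Person mean = 46 / 9 ≈ 5.1111
Prorated total = (46 / 9) × 11 = 56.22 (to 2 dp)

56.22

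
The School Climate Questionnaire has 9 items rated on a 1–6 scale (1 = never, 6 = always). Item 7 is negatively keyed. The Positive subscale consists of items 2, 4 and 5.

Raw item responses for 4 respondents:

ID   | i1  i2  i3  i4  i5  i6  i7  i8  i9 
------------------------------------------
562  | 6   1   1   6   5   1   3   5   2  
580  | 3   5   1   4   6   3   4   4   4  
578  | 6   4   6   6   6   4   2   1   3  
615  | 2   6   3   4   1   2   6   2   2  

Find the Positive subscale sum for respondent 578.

16

Respondent 578 raw: 6, 4, 6, 6, 6, 4, 2, 1, 3.
Positive items: 2, 4, 5.
Reverse-coded (reversed = (1+6) − raw = 7 − raw):
  item 2: 4
  item 4: 6
  item 5: 6
Sum = 4 + 6 + 6 = 16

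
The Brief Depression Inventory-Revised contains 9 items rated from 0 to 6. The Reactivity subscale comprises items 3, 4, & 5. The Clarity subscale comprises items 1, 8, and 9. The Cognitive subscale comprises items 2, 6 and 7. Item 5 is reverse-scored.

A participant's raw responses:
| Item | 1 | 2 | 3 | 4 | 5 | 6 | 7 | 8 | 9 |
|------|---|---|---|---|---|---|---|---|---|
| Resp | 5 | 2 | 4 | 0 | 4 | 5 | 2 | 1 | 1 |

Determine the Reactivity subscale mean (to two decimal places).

2.00

Reactivity items: 3, 4, 5.
Of these, item 5 is reverse-scored; reversed = (0+6) − raw = 6 − raw.
  item 3: 4
  item 4: 0
  item 5: 6 − 4 = 2
Sum = 4 + 0 + 2 = 6
Mean = 6 / 3 = 2.00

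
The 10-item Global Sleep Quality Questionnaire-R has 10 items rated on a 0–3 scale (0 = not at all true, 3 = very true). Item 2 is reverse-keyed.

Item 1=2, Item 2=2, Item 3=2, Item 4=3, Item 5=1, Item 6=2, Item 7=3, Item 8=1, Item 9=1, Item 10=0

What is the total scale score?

Apply reverse scoring (on a 0–3 scale, reversed = 3 − raw):
  item 2: 3 − 2 = 1
After reverse-coding: 2, 1, 2, 3, 1, 2, 3, 1, 1, 0
Total = 2 + 1 + 2 + 3 + 1 + 2 + 3 + 1 + 1 + 0 = 16

16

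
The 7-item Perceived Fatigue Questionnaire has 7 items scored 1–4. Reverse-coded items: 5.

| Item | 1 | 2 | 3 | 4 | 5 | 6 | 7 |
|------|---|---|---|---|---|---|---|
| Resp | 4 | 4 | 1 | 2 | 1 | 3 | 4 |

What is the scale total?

Reversing item 5 with 5 − raw:
Total = 4 + 4 + 1 + 2 + (5−1) + 3 + 4
      = 4 + 4 + 1 + 2 + 4 + 3 + 4 = 22

22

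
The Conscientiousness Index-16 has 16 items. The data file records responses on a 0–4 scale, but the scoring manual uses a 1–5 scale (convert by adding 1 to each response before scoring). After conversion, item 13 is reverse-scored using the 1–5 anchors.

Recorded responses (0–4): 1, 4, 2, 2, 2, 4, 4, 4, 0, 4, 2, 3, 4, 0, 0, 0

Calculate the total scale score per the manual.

48

Convert to 1–5: 2, 5, 3, 3, 3, 5, 5, 5, 1, 5, 3, 4, 5, 1, 1, 1
Reverse-coded (reverse-coded value = 6 − response):
  item 13: 6 − 5 = 1
Scored: 2, 5, 3, 3, 3, 5, 5, 5, 1, 5, 3, 4, 1, 1, 1, 1
Total = 48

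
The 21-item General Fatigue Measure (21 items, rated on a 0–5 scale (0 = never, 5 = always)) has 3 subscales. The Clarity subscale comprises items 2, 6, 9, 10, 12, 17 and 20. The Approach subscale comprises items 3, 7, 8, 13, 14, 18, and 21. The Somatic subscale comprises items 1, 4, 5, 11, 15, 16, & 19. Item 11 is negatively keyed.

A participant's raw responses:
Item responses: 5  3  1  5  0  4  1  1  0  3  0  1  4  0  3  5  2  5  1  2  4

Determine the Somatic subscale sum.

24

Somatic items: 1, 4, 5, 11, 15, 16, 19.
Of these, item 11 is negatively keyed; on a 0–5 scale, reversed = 5 − raw.
  item 1: 5
  item 4: 5
  item 5: 0
  item 11: 5 − 0 = 5
  item 15: 3
  item 16: 5
  item 19: 1
Sum = 5 + 5 + 0 + 5 + 3 + 5 + 1 = 24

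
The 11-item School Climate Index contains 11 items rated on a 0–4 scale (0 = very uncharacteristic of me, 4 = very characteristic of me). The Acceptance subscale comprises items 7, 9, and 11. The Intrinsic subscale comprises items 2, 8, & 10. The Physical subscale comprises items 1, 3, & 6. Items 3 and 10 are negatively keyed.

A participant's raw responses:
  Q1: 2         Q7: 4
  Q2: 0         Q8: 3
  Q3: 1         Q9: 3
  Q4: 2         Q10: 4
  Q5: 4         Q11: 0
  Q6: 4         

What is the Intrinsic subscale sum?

3

Intrinsic items: 2, 8, 10.
Of these, item 10 is negatively keyed; reverse-coded value = 4 − response.
  item 2: 0
  item 8: 3
  item 10: 4 − 4 = 0
Sum = 0 + 3 + 0 = 3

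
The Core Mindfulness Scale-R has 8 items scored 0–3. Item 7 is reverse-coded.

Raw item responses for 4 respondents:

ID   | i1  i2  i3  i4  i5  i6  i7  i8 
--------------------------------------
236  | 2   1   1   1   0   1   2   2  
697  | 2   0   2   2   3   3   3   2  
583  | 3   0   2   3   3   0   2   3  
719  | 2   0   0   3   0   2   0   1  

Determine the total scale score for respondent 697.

Respondent 697 raw: 2, 0, 2, 2, 3, 3, 3, 2.
Reverse-coded (on a 0–3 scale, reversed = 3 − raw):
  item 1: 2
  item 2: 0
  item 3: 2
  item 4: 2
  item 5: 3
  item 6: 3
  item 7: 3 − 3 = 0
  item 8: 2
Sum = 2 + 0 + 2 + 2 + 3 + 3 + 0 + 2 = 14

14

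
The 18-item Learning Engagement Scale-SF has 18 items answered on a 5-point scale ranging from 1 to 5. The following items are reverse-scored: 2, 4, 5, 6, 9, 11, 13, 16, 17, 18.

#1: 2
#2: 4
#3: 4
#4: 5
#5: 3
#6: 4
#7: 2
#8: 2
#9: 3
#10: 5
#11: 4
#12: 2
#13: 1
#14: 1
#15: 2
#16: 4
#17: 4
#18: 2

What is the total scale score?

46

Reverse-scored items use 6 − raw:
  item 2: 6 − 4 = 2
  item 4: 6 − 5 = 1
  item 5: 6 − 3 = 3
  item 6: 6 − 4 = 2
  item 9: 6 − 3 = 3
  item 11: 6 − 4 = 2
  item 13: 6 − 1 = 5
  item 16: 6 − 4 = 2
  item 17: 6 − 4 = 2
  item 18: 6 − 2 = 4
After reverse-coding: 2, 2, 4, 1, 3, 2, 2, 2, 3, 5, 2, 2, 5, 1, 2, 2, 2, 4
Total = 2 + 2 + 4 + 1 + 3 + 2 + 2 + 2 + 3 + 5 + 2 + 2 + 5 + 1 + 2 + 2 + 2 + 4 = 46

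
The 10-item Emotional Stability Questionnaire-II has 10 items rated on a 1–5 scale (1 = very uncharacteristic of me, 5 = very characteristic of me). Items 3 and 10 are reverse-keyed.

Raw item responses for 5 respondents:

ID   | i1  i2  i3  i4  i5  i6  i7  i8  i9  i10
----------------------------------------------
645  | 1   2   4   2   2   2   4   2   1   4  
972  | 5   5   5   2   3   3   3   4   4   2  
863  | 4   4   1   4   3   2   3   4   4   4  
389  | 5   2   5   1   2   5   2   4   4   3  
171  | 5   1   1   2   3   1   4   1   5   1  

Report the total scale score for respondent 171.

Respondent 171 raw: 5, 1, 1, 2, 3, 1, 4, 1, 5, 1.
Reverse-coded (on a 1–5 scale, reversed = 6 − raw):
  item 1: 5
  item 2: 1
  item 3: 6 − 1 = 5
  item 4: 2
  item 5: 3
  item 6: 1
  item 7: 4
  item 8: 1
  item 9: 5
  item 10: 6 − 1 = 5
Sum = 5 + 1 + 5 + 2 + 3 + 1 + 4 + 1 + 5 + 5 = 32

32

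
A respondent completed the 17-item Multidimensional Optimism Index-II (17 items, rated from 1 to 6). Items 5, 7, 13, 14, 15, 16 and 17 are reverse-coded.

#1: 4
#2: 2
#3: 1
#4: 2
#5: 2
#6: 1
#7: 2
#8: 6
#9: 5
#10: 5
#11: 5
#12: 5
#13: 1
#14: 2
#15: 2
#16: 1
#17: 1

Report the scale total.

74

Reversing items 5, 7, 13, 14, 15, 16, & 17 with 7 − raw:
Total = 4 + 2 + 1 + 2 + (7−2) + 1 + (7−2) + 6 + 5 + 5 + 5 + 5 + (7−1) + (7−2) + (7−2) + (7−1) + (7−1)
      = 4 + 2 + 1 + 2 + 5 + 1 + 5 + 6 + 5 + 5 + 5 + 5 + 6 + 5 + 5 + 6 + 6 = 74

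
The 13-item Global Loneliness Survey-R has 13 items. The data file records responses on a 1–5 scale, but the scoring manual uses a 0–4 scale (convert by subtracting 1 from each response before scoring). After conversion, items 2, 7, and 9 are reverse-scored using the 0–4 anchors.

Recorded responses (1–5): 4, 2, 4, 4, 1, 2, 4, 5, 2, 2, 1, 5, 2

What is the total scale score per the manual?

Convert to 0–4: 3, 1, 3, 3, 0, 1, 3, 4, 1, 1, 0, 4, 1
Reverse-coded (reversed = (0+4) − raw = 4 − raw):
  item 2: 4 − 1 = 3
  item 7: 4 − 3 = 1
  item 9: 4 − 1 = 3
Scored: 3, 3, 3, 3, 0, 1, 1, 4, 3, 1, 0, 4, 1
Total = 27

27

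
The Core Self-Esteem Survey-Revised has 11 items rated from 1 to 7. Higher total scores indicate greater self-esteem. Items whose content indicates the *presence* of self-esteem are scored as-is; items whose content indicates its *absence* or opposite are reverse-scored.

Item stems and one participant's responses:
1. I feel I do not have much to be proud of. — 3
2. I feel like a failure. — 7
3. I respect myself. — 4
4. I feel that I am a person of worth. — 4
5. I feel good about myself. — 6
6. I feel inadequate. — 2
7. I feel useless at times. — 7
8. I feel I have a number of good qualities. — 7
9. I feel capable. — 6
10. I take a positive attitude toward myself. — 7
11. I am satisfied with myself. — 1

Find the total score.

48

Items 1, 2, 6, 7 describe the absence/opposite of self-esteem → reverse-score.
reverse-coded value = 8 − response.
  item 1: 8 − 3 = 5
  item 2: 8 − 7 = 1
  item 3: 4
  item 4: 4
  item 5: 6
  item 6: 8 − 2 = 6
  item 7: 8 − 7 = 1
  item 8: 7
  item 9: 6
  item 10: 7
  item 11: 1
Total = 5 + 1 + 4 + 4 + 6 + 6 + 1 + 7 + 6 + 7 + 1 = 48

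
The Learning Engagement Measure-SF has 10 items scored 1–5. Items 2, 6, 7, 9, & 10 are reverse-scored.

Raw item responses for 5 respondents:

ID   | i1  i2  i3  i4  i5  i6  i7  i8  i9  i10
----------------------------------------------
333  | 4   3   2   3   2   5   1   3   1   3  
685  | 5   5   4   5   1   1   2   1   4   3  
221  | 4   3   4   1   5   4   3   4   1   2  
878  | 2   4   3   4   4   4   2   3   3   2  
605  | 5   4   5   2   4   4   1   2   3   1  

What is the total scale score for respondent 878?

31

Respondent 878 raw: 2, 4, 3, 4, 4, 4, 2, 3, 3, 2.
Reverse-coded (reversed = (1+5) − raw = 6 − raw):
  item 1: 2
  item 2: 6 − 4 = 2
  item 3: 3
  item 4: 4
  item 5: 4
  item 6: 6 − 4 = 2
  item 7: 6 − 2 = 4
  item 8: 3
  item 9: 6 − 3 = 3
  item 10: 6 − 2 = 4
Sum = 2 + 2 + 3 + 4 + 4 + 2 + 4 + 3 + 3 + 4 = 31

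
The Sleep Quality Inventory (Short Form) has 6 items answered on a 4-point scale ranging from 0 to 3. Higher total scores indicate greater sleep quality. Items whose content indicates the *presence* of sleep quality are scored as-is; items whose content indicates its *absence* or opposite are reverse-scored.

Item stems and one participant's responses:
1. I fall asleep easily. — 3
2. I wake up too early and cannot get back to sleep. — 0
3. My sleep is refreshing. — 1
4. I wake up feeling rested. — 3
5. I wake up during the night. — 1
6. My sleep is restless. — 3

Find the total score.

12

Items 2, 5, 6 describe the absence/opposite of sleep quality → reverse-score.
reversed = (0+3) − raw = 3 − raw.
  item 1: 3
  item 2: 3 − 0 = 3
  item 3: 1
  item 4: 3
  item 5: 3 − 1 = 2
  item 6: 3 − 3 = 0
Total = 3 + 3 + 1 + 3 + 2 + 0 = 12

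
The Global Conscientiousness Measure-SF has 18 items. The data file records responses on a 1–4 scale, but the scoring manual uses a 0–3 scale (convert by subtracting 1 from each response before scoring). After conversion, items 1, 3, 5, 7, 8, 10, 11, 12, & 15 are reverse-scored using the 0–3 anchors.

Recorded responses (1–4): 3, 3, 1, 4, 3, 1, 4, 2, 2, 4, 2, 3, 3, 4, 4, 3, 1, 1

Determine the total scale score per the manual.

23

Convert to 0–3: 2, 2, 0, 3, 2, 0, 3, 1, 1, 3, 1, 2, 2, 3, 3, 2, 0, 0
Reverse-coded (on a 0–3 scale, reversed = 3 − raw):
  item 1: 3 − 2 = 1
  item 3: 3 − 0 = 3
  item 5: 3 − 2 = 1
  item 7: 3 − 3 = 0
  item 8: 3 − 1 = 2
  item 10: 3 − 3 = 0
  item 11: 3 − 1 = 2
  item 12: 3 − 2 = 1
  item 15: 3 − 3 = 0
Scored: 1, 2, 3, 3, 1, 0, 0, 2, 1, 0, 2, 1, 2, 3, 0, 2, 0, 0
Total = 23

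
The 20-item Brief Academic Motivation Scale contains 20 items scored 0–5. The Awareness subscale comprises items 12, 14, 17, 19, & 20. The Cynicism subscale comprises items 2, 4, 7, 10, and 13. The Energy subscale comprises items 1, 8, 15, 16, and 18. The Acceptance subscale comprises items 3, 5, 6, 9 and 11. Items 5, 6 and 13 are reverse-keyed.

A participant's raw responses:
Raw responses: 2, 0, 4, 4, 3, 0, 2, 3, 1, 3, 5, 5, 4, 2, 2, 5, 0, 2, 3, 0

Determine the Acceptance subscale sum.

Acceptance items: 3, 5, 6, 9, 11.
Of these, items 5 and 6 are reverse-keyed; reversed = (0+5) − raw = 5 − raw.
  item 3: 4
  item 5: 5 − 3 = 2
  item 6: 5 − 0 = 5
  item 9: 1
  item 11: 5
Sum = 4 + 2 + 5 + 1 + 5 = 17

17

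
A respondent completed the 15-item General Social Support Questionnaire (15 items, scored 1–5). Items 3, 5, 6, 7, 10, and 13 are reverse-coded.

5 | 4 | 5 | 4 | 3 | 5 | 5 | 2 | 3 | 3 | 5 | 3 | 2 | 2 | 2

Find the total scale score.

Apply reverse scoring (reversed = (1+5) − raw = 6 − raw):
  item 3: 6 − 5 = 1
  item 5: 6 − 3 = 3
  item 6: 6 − 5 = 1
  item 7: 6 − 5 = 1
  item 10: 6 − 3 = 3
  item 13: 6 − 2 = 4
Scored items: 5, 4, 1, 4, 3, 1, 1, 2, 3, 3, 5, 3, 4, 2, 2
Total = 5 + 4 + 1 + 4 + 3 + 1 + 1 + 2 + 3 + 3 + 5 + 3 + 4 + 2 + 2 = 43

43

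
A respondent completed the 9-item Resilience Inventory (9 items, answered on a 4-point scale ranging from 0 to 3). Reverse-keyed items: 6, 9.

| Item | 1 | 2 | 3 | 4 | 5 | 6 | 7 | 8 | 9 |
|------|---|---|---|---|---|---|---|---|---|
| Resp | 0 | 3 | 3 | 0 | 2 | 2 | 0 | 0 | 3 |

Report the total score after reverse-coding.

9

Raw sum = 13. Reverse-keyed items: 6, 9; their raw sum = 5.
Each reversal replaces raw with 3 − raw, changing the total by 3 − 2·raw per item.
Total = 13 + 2·3 − 2·5 = 13 + 6 − 10 = 9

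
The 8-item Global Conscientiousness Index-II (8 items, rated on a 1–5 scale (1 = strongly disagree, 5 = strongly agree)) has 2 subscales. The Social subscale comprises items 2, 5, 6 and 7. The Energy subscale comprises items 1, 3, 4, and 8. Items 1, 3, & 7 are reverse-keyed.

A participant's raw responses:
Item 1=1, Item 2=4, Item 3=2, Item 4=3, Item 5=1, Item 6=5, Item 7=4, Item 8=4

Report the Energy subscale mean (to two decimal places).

4.00

Energy items: 1, 3, 4, 8.
Of these, items 1 and 3 are reverse-keyed; reverse-coded value = 6 − response.
  item 1: 6 − 1 = 5
  item 3: 6 − 2 = 4
  item 4: 3
  item 8: 4
Sum = 5 + 4 + 3 + 4 = 16
Mean = 16 / 4 = 4.00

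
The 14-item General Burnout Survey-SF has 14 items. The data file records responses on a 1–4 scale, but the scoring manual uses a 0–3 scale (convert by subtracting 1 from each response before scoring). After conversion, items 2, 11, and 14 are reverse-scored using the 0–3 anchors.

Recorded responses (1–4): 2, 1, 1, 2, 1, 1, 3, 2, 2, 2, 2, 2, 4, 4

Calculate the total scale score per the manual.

16

Convert to 0–3: 1, 0, 0, 1, 0, 0, 2, 1, 1, 1, 1, 1, 3, 3
Reverse-coded (reverse-coded value = 3 − response):
  item 2: 3 − 0 = 3
  item 11: 3 − 1 = 2
  item 14: 3 − 3 = 0
Scored: 1, 3, 0, 1, 0, 0, 2, 1, 1, 1, 2, 1, 3, 0
Total = 16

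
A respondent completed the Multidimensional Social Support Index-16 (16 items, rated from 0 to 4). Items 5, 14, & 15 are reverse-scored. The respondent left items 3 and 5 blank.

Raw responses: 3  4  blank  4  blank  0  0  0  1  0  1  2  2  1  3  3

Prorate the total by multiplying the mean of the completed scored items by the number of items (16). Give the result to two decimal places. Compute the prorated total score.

27.43

Reverse-coded (reversed = (0+4) − raw = 4 − raw):
  item 14: 4 − 1 = 3
  item 15: 4 − 3 = 1
Completed scored items (14 of 16): 3, 4, 4, 0, 0, 0, 1, 0, 1, 2, 2, 3, 1, 3; sum = 24.
Person mean = 24 / 14 ≈ 1.7143
Prorated total = (24 / 14) × 16 = 27.43 (to 2 dp)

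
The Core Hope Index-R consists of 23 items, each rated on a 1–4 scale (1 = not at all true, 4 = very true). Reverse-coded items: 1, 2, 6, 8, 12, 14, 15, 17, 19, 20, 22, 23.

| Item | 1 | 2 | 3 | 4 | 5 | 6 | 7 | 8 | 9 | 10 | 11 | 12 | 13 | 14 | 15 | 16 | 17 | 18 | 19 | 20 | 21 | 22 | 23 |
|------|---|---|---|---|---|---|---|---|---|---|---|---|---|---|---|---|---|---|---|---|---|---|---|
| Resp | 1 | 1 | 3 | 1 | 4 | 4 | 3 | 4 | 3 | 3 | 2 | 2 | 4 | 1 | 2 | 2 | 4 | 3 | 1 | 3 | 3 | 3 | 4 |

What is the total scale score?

Reversing items 1, 2, 6, 8, 12, 14, 15, 17, 19, 20, 22, and 23 with 5 − raw:
Total = (5−1) + (5−1) + 3 + 1 + 4 + (5−4) + 3 + (5−4) + 3 + 3 + 2 + (5−2) + 4 + (5−1) + (5−2) + 2 + (5−4) + 3 + (5−1) + (5−3) + 3 + (5−3) + (5−4)
      = 4 + 4 + 3 + 1 + 4 + 1 + 3 + 1 + 3 + 3 + 2 + 3 + 4 + 4 + 3 + 2 + 1 + 3 + 4 + 2 + 3 + 2 + 1 = 61

61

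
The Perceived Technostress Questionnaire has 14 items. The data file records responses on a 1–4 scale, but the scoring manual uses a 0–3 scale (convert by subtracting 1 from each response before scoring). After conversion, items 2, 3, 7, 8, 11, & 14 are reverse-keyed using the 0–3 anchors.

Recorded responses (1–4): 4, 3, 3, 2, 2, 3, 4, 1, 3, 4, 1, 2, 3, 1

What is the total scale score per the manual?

26

Convert to 0–3: 3, 2, 2, 1, 1, 2, 3, 0, 2, 3, 0, 1, 2, 0
Reverse-coded (reversed = (0+3) − raw = 3 − raw):
  item 2: 3 − 2 = 1
  item 3: 3 − 2 = 1
  item 7: 3 − 3 = 0
  item 8: 3 − 0 = 3
  item 11: 3 − 0 = 3
  item 14: 3 − 0 = 3
Scored: 3, 1, 1, 1, 1, 2, 0, 3, 2, 3, 3, 1, 2, 3
Total = 26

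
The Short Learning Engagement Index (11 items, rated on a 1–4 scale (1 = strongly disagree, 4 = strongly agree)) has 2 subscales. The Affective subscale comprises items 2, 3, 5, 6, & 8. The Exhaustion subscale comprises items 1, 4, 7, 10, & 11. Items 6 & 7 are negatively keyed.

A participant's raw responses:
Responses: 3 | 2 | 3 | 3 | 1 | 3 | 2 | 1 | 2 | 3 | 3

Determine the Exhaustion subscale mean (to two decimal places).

3.00

Exhaustion items: 1, 4, 7, 10, 11.
Of these, item 7 is negatively keyed; reverse-coded value = 5 − response.
  item 1: 3
  item 4: 3
  item 7: 5 − 2 = 3
  item 10: 3
  item 11: 3
Sum = 3 + 3 + 3 + 3 + 3 = 15
Mean = 15 / 5 = 3.00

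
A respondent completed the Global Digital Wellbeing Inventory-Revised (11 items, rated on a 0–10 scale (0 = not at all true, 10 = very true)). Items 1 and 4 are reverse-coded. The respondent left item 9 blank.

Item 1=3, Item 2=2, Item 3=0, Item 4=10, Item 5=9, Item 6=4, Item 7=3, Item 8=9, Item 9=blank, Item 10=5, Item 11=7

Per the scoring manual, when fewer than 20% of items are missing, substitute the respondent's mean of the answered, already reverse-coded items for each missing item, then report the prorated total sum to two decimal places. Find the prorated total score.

Reverse-coded (reverse-coded value = 10 − response):
  item 1: 10 − 3 = 7
  item 4: 10 − 10 = 0
Completed scored items (10 of 11): 7, 2, 0, 0, 9, 4, 3, 9, 5, 7; sum = 46.
Person mean = 46 / 10 ≈ 4.6000
Prorated total = (46 / 10) × 11 = 50.60 (to 2 dp)

50.60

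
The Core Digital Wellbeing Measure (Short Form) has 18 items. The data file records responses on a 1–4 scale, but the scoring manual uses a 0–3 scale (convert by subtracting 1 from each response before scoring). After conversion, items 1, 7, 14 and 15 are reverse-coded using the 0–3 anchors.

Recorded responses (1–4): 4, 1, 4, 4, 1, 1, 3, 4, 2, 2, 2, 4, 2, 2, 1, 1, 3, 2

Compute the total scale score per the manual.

Convert to 0–3: 3, 0, 3, 3, 0, 0, 2, 3, 1, 1, 1, 3, 1, 1, 0, 0, 2, 1
Reverse-coded (reversed = (0+3) − raw = 3 − raw):
  item 1: 3 − 3 = 0
  item 7: 3 − 2 = 1
  item 14: 3 − 1 = 2
  item 15: 3 − 0 = 3
Scored: 0, 0, 3, 3, 0, 0, 1, 3, 1, 1, 1, 3, 1, 2, 3, 0, 2, 1
Total = 25

25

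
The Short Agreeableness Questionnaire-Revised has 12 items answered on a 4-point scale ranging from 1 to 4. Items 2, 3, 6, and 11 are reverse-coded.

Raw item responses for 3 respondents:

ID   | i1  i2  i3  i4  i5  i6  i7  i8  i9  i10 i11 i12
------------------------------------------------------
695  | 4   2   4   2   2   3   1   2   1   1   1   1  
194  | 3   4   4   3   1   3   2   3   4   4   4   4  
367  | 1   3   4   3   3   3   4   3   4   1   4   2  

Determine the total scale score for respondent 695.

Respondent 695 raw: 4, 2, 4, 2, 2, 3, 1, 2, 1, 1, 1, 1.
Reverse-coded (reverse-coded value = 5 − response):
  item 1: 4
  item 2: 5 − 2 = 3
  item 3: 5 − 4 = 1
  item 4: 2
  item 5: 2
  item 6: 5 − 3 = 2
  item 7: 1
  item 8: 2
  item 9: 1
  item 10: 1
  item 11: 5 − 1 = 4
  item 12: 1
Sum = 4 + 3 + 1 + 2 + 2 + 2 + 1 + 2 + 1 + 1 + 4 + 1 = 24

24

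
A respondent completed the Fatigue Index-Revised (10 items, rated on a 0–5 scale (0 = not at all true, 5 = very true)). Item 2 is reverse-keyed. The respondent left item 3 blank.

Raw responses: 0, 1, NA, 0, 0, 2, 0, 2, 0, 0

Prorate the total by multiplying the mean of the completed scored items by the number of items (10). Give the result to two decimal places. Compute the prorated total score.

8.89

Reverse-coded (reverse-coded value = 5 − response):
  item 2: 5 − 1 = 4
Completed scored items (9 of 10): 0, 4, 0, 0, 2, 0, 2, 0, 0; sum = 8.
Person mean = 8 / 9 ≈ 0.8889
Prorated total = (8 / 9) × 10 = 8.89 (to 2 dp)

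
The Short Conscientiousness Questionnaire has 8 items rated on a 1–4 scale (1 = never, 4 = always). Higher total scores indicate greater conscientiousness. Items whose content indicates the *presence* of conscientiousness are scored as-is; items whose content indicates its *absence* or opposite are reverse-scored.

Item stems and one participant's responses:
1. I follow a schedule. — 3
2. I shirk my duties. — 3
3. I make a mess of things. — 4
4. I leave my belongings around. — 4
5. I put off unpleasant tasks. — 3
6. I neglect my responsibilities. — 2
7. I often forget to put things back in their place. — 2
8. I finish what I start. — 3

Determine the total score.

18

Items 2, 3, 4, 5, 6, 7 describe the absence/opposite of conscientiousness → reverse-score.
on a 1–4 scale, reversed = 5 − raw.
  item 1: 3
  item 2: 5 − 3 = 2
  item 3: 5 − 4 = 1
  item 4: 5 − 4 = 1
  item 5: 5 − 3 = 2
  item 6: 5 − 2 = 3
  item 7: 5 − 2 = 3
  item 8: 3
Total = 3 + 2 + 1 + 1 + 2 + 3 + 3 + 3 = 18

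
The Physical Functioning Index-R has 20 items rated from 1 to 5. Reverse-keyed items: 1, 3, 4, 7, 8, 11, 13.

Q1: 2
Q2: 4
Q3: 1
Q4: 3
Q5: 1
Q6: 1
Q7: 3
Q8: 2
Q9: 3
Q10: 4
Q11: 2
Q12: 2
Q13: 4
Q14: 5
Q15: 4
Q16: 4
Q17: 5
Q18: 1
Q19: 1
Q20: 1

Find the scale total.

Raw sum = 53. Reverse-keyed items: 1, 3, 4, 7, 8, 11, 13; their raw sum = 17.
Each reversal replaces raw with 6 − raw, changing the total by 6 − 2·raw per item.
Total = 53 + 7·6 − 2·17 = 53 + 42 − 34 = 61

61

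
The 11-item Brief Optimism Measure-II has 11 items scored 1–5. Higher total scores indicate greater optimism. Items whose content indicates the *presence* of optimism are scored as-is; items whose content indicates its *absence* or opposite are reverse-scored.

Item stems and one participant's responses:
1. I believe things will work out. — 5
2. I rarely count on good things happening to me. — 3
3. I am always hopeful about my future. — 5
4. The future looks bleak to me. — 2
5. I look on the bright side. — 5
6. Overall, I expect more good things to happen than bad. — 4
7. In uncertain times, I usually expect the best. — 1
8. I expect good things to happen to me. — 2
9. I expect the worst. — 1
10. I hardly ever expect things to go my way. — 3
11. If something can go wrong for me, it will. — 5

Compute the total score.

38

Items 2, 4, 9, 10, 11 describe the absence/opposite of optimism → reverse-score.
reverse-coded value = 6 − response.
  item 1: 5
  item 2: 6 − 3 = 3
  item 3: 5
  item 4: 6 − 2 = 4
  item 5: 5
  item 6: 4
  item 7: 1
  item 8: 2
  item 9: 6 − 1 = 5
  item 10: 6 − 3 = 3
  item 11: 6 − 5 = 1
Total = 5 + 3 + 5 + 4 + 5 + 4 + 1 + 2 + 5 + 3 + 1 = 38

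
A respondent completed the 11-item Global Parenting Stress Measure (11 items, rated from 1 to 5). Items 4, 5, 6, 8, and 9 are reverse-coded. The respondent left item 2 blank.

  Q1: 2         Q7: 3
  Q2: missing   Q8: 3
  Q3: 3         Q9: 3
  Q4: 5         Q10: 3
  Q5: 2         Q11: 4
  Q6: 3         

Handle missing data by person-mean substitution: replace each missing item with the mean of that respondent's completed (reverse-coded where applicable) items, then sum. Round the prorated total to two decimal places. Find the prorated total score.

31.90

Reverse-coded (on a 1–5 scale, reversed = 6 − raw):
  item 4: 6 − 5 = 1
  item 5: 6 − 2 = 4
  item 6: 6 − 3 = 3
  item 8: 6 − 3 = 3
  item 9: 6 − 3 = 3
Completed scored items (10 of 11): 2, 3, 1, 4, 3, 3, 3, 3, 3, 4; sum = 29.
Person mean = 29 / 10 ≈ 2.9000
Prorated total = (29 / 10) × 11 = 31.90 (to 2 dp)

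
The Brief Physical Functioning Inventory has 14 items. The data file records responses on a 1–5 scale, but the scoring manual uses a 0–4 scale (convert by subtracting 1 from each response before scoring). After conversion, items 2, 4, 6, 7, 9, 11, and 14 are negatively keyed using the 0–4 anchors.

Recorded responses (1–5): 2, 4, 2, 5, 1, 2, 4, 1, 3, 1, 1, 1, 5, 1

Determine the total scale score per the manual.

Convert to 0–4: 1, 3, 1, 4, 0, 1, 3, 0, 2, 0, 0, 0, 4, 0
Reverse-coded (on a 0–4 scale, reversed = 4 − raw):
  item 2: 4 − 3 = 1
  item 4: 4 − 4 = 0
  item 6: 4 − 1 = 3
  item 7: 4 − 3 = 1
  item 9: 4 − 2 = 2
  item 11: 4 − 0 = 4
  item 14: 4 − 0 = 4
Scored: 1, 1, 1, 0, 0, 3, 1, 0, 2, 0, 4, 0, 4, 4
Total = 21

21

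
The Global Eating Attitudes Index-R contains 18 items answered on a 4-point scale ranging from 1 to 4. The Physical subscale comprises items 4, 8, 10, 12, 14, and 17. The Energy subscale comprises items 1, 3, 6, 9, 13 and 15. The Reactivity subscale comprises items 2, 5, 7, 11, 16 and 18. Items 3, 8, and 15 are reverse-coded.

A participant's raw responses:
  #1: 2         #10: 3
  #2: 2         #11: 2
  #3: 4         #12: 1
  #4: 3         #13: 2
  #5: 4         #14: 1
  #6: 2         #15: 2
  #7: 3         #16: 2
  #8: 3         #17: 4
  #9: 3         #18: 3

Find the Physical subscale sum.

Physical items: 4, 8, 10, 12, 14, 17.
Of these, item 8 is reverse-coded; reverse-coded value = 5 − response.
  item 4: 3
  item 8: 5 − 3 = 2
  item 10: 3
  item 12: 1
  item 14: 1
  item 17: 4
Sum = 3 + 2 + 3 + 1 + 1 + 4 = 14

14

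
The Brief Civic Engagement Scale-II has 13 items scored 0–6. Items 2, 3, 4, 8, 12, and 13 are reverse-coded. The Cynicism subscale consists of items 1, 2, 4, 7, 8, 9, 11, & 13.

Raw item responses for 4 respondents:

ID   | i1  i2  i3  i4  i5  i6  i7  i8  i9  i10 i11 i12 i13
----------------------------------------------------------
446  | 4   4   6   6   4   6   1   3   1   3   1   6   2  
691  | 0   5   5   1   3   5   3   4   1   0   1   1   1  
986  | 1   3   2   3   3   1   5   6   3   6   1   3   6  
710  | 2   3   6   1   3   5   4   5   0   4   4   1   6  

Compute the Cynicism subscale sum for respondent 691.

Respondent 691 raw: 0, 5, 5, 1, 3, 5, 3, 4, 1, 0, 1, 1, 1.
Cynicism items: 1, 2, 4, 7, 8, 9, 11, 13.
Reverse-coded (reversed = (0+6) − raw = 6 − raw):
  item 1: 0
  item 2: 6 − 5 = 1
  item 4: 6 − 1 = 5
  item 7: 3
  item 8: 6 − 4 = 2
  item 9: 1
  item 11: 1
  item 13: 6 − 1 = 5
Sum = 0 + 1 + 5 + 3 + 2 + 1 + 1 + 5 = 18

18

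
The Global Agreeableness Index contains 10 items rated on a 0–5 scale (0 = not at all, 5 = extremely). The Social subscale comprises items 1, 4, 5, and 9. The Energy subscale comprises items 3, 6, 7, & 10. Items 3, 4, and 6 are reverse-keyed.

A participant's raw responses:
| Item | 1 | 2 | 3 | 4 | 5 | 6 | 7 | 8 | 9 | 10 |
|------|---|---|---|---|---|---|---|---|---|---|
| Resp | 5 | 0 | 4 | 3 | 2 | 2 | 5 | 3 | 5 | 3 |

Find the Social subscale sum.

Social items: 1, 4, 5, 9.
Of these, item 4 is reverse-keyed; reversed = (0+5) − raw = 5 − raw.
  item 1: 5
  item 4: 5 − 3 = 2
  item 5: 2
  item 9: 5
Sum = 5 + 2 + 2 + 5 = 14

14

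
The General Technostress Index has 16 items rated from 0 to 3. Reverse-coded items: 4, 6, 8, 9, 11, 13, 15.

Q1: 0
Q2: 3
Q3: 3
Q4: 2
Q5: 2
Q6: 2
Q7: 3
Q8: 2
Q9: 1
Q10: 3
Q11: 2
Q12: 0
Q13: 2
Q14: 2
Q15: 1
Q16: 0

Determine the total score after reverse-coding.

Reverse-coded items (reversed = (0+3) − raw = 3 − raw):
  item 4: 3 − 2 = 1
  item 6: 3 − 2 = 1
  item 8: 3 − 2 = 1
  item 9: 3 − 1 = 2
  item 11: 3 − 2 = 1
  item 13: 3 − 2 = 1
  item 15: 3 − 1 = 2
After reverse-coding: 0, 3, 3, 1, 2, 1, 3, 1, 2, 3, 1, 0, 1, 2, 2, 0
Total = 0 + 3 + 3 + 1 + 2 + 1 + 3 + 1 + 2 + 3 + 1 + 0 + 1 + 2 + 2 + 0 = 25

25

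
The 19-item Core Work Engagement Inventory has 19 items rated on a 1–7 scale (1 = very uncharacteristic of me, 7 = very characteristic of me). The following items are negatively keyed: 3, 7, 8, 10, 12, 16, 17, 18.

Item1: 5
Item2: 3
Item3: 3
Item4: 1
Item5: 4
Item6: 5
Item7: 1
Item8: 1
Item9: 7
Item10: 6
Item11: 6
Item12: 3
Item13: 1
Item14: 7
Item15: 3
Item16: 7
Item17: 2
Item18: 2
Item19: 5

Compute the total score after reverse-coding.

86

Raw sum = 72. Negatively keyed items: 3, 7, 8, 10, 12, 16, 17, 18; their raw sum = 25.
Each reversal replaces raw with 8 − raw, changing the total by 8 − 2·raw per item.
Total = 72 + 8·8 − 2·25 = 72 + 64 − 50 = 86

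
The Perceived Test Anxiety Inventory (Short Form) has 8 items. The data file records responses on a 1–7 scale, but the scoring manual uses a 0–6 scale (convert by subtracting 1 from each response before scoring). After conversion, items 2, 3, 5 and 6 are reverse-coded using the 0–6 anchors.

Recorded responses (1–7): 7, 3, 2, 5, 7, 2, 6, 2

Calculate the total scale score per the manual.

30

Convert to 0–6: 6, 2, 1, 4, 6, 1, 5, 1
Reverse-coded (on a 0–6 scale, reversed = 6 − raw):
  item 2: 6 − 2 = 4
  item 3: 6 − 1 = 5
  item 5: 6 − 6 = 0
  item 6: 6 − 1 = 5
Scored: 6, 4, 5, 4, 0, 5, 5, 1
Total = 30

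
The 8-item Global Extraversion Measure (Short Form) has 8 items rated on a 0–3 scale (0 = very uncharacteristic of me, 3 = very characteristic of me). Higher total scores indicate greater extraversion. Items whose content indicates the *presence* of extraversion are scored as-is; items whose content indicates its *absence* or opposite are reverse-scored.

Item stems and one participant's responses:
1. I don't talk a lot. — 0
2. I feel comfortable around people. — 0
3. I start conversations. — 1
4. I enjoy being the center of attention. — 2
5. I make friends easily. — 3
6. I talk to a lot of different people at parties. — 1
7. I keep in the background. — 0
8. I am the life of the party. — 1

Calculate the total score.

Items 1, 7 describe the absence/opposite of extraversion → reverse-score.
on a 0–3 scale, reversed = 3 − raw.
  item 1: 3 − 0 = 3
  item 2: 0
  item 3: 1
  item 4: 2
  item 5: 3
  item 6: 1
  item 7: 3 − 0 = 3
  item 8: 1
Total = 3 + 0 + 1 + 2 + 3 + 1 + 3 + 1 = 14

14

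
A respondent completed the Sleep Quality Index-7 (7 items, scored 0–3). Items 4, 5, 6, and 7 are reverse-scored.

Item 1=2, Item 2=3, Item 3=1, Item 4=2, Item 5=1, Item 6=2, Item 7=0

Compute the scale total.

Raw sum = 11. Reverse-scored items: 4, 5, 6, 7; their raw sum = 5.
Each reversal replaces raw with 3 − raw, changing the total by 3 − 2·raw per item.
Total = 11 + 4·3 − 2·5 = 11 + 12 − 10 = 13

13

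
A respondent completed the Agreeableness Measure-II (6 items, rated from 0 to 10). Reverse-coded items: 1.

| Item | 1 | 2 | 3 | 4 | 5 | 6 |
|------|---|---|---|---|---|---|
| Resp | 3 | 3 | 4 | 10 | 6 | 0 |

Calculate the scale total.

30

Reversing item 1 with 10 − raw:
Total = (10−3) + 3 + 4 + 10 + 6 + 0
      = 7 + 3 + 4 + 10 + 6 + 0 = 30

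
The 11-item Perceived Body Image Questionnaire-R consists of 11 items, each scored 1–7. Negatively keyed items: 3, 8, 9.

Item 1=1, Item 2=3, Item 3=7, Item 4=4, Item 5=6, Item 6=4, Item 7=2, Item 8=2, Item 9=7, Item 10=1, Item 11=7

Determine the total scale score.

Raw sum = 44. Negatively keyed items: 3, 8, 9; their raw sum = 16.
Each reversal replaces raw with 8 − raw, changing the total by 8 − 2·raw per item.
Total = 44 + 3·8 − 2·16 = 44 + 24 − 32 = 36

36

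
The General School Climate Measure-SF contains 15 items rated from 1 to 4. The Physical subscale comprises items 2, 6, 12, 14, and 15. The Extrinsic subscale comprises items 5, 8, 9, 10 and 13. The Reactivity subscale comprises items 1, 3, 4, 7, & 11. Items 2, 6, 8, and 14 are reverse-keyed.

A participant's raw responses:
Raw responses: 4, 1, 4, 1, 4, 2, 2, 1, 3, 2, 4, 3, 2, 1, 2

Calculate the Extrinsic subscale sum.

Extrinsic items: 5, 8, 9, 10, 13.
Of these, item 8 is reverse-keyed; reverse-coded value = 5 − response.
  item 5: 4
  item 8: 5 − 1 = 4
  item 9: 3
  item 10: 2
  item 13: 2
Sum = 4 + 4 + 3 + 2 + 2 = 15

15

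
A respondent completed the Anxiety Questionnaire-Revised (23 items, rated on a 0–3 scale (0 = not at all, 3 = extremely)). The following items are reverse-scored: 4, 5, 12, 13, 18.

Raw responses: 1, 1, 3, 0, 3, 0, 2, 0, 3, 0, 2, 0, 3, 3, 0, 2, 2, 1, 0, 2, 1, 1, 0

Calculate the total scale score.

31

Apply reverse scoring (reversed = (0+3) − raw = 3 − raw):
  item 4: 3 − 0 = 3
  item 5: 3 − 3 = 0
  item 12: 3 − 0 = 3
  item 13: 3 − 3 = 0
  item 18: 3 − 1 = 2
Scored responses: 1, 1, 3, 3, 0, 0, 2, 0, 3, 0, 2, 3, 0, 3, 0, 2, 2, 2, 0, 2, 1, 1, 0
Total = 1 + 1 + 3 + 3 + 0 + 0 + 2 + 0 + 3 + 0 + 2 + 3 + 0 + 3 + 0 + 2 + 2 + 2 + 0 + 2 + 1 + 1 + 0 = 31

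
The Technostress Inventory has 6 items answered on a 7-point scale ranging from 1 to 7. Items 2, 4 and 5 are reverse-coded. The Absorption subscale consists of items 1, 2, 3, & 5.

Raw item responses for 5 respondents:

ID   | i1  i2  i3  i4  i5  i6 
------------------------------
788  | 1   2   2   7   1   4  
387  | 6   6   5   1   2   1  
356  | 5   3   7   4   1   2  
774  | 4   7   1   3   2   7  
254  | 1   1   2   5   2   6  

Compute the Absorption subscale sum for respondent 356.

Respondent 356 raw: 5, 3, 7, 4, 1, 2.
Absorption items: 1, 2, 3, 5.
Reverse-coded (on a 1–7 scale, reversed = 8 − raw):
  item 1: 5
  item 2: 8 − 3 = 5
  item 3: 7
  item 5: 8 − 1 = 7
Sum = 5 + 5 + 7 + 7 = 24

24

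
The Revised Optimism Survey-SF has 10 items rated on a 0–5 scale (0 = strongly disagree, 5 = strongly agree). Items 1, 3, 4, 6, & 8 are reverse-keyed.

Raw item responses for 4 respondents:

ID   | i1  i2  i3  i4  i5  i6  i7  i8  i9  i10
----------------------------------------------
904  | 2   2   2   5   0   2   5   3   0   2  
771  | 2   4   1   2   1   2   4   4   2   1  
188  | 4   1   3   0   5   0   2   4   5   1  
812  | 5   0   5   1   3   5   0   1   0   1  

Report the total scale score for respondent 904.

Respondent 904 raw: 2, 2, 2, 5, 0, 2, 5, 3, 0, 2.
Reverse-coded (reversed = (0+5) − raw = 5 − raw):
  item 1: 5 − 2 = 3
  item 2: 2
  item 3: 5 − 2 = 3
  item 4: 5 − 5 = 0
  item 5: 0
  item 6: 5 − 2 = 3
  item 7: 5
  item 8: 5 − 3 = 2
  item 9: 0
  item 10: 2
Sum = 3 + 2 + 3 + 0 + 0 + 3 + 5 + 2 + 0 + 2 = 20

20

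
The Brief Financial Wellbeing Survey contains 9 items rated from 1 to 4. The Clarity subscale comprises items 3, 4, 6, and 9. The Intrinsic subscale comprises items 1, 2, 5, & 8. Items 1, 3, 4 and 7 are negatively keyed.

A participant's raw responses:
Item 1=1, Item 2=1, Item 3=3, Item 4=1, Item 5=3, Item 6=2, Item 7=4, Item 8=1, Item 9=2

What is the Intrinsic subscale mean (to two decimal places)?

Intrinsic items: 1, 2, 5, 8.
Of these, item 1 is negatively keyed; reversed = (1+4) − raw = 5 − raw.
  item 1: 5 − 1 = 4
  item 2: 1
  item 5: 3
  item 8: 1
Sum = 4 + 1 + 3 + 1 = 9
Mean = 9 / 4 = 2.25

2.25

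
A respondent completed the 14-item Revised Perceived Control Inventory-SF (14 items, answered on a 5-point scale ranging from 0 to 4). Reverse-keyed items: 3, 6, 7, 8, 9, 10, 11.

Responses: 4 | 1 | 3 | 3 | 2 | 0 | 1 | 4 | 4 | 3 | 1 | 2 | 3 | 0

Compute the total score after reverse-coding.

Reverse-keyed items use 4 − raw:
  item 3: 4 − 3 = 1
  item 6: 4 − 0 = 4
  item 7: 4 − 1 = 3
  item 8: 4 − 4 = 0
  item 9: 4 − 4 = 0
  item 10: 4 − 3 = 1
  item 11: 4 − 1 = 3
Scored items: 4, 1, 1, 3, 2, 4, 3, 0, 0, 1, 3, 2, 3, 0
Total = 4 + 1 + 1 + 3 + 2 + 4 + 3 + 0 + 0 + 1 + 3 + 2 + 3 + 0 = 27

27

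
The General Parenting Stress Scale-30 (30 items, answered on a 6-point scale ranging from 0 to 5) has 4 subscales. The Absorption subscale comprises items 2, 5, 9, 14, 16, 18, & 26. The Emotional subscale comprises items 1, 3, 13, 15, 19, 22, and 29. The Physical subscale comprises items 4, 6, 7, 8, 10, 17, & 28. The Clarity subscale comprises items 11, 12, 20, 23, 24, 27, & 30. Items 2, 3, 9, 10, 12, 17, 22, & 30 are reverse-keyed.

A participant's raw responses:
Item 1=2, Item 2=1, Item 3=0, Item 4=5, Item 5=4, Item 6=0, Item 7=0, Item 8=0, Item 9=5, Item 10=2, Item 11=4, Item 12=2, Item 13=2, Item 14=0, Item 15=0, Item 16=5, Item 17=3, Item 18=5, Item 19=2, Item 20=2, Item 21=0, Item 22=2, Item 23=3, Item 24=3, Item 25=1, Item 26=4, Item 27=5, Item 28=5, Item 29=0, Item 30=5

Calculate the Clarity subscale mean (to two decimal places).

2.86

Clarity items: 11, 12, 20, 23, 24, 27, 30.
Of these, items 12 and 30 are reverse-keyed; on a 0–5 scale, reversed = 5 − raw.
  item 11: 4
  item 12: 5 − 2 = 3
  item 20: 2
  item 23: 3
  item 24: 3
  item 27: 5
  item 30: 5 − 5 = 0
Sum = 4 + 3 + 2 + 3 + 3 + 5 + 0 = 20
Mean = 20 / 7 = 2.86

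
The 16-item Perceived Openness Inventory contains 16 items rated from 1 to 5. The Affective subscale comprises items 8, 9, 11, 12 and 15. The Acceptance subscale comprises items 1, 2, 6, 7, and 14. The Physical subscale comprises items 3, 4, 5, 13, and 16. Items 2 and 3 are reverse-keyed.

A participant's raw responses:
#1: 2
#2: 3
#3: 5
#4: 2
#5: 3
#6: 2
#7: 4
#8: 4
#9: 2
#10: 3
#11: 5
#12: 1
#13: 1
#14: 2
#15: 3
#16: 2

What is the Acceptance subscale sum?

Acceptance items: 1, 2, 6, 7, 14.
Of these, item 2 is reverse-keyed; reversed = (1+5) − raw = 6 − raw.
  item 1: 2
  item 2: 6 − 3 = 3
  item 6: 2
  item 7: 4
  item 14: 2
Sum = 2 + 3 + 2 + 4 + 2 = 13

13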